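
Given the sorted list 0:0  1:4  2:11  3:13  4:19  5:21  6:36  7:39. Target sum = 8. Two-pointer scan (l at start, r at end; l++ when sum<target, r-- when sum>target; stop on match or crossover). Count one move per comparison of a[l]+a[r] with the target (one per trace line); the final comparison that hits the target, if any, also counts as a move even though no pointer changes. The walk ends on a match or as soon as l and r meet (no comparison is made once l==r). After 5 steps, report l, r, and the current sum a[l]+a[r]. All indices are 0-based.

l=0, r=2, sum=11

l=0 r=7: 0+39=39 >8, r--
l=0 r=6: 0+36=36 >8, r--
l=0 r=5: 0+21=21 >8, r--
l=0 r=4: 0+19=19 >8, r--
l=0 r=3: 0+13=13 >8, r--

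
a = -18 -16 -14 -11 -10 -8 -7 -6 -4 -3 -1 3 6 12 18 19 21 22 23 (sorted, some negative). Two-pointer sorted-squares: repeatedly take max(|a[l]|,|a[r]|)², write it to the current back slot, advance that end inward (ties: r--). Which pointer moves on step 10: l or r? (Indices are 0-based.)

l=0 r=18: |-18|<=|23| out[18]=529, r--
l=0 r=17: |-18|<=|22| out[17]=484, r--
l=0 r=16: |-18|<=|21| out[16]=441, r--
l=0 r=15: |-18|<=|19| out[15]=361, r--
l=0 r=14: |-18|<=|18| out[14]=324, r--
l=0 r=13: |-18|>|12| out[13]=324, l++
l=1 r=13: |-16|>|12| out[12]=256, l++
l=2 r=13: |-14|>|12| out[11]=196, l++
l=3 r=13: |-11|<=|12| out[10]=144, r--
l=3 r=12: |-11|>|6| out[9]=121, l++

l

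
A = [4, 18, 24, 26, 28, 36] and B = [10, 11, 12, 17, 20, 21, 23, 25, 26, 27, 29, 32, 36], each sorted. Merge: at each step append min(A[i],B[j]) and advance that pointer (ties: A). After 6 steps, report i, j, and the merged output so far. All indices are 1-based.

i=1 j=1: A[i]=4<=B[j]=10 take 4, i++
i=2 j=1: A[i]=18>B[j]=10 take 10, j++
i=2 j=2: A[i]=18>B[j]=11 take 11, j++
i=2 j=3: A[i]=18>B[j]=12 take 12, j++
i=2 j=4: A[i]=18>B[j]=17 take 17, j++
i=2 j=5: A[i]=18<=B[j]=20 take 18, i++

i=3, j=5, merged so far=[4, 10, 11, 12, 17, 18]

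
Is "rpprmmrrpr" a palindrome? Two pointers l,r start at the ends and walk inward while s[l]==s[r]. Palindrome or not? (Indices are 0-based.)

not a palindrome (mismatch at 2,7)

l=0 r=9: 'r'=='r', l++,r--
l=1 r=8: 'p'=='p', l++,r--
l=2 r=7: 'p'!='r', stop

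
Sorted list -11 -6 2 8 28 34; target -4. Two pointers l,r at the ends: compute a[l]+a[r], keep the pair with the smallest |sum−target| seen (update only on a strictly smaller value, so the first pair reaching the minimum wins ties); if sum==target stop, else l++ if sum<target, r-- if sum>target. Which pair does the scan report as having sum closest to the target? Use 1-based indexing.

l=1 r=6: -11+34=23 d=27 *, r--
l=1 r=5: -11+28=17 d=21 *, r--
l=1 r=4: -11+8=-3 d=1 *, r--
l=1 r=3: -11+2=-9 d=5, l++
l=2 r=3: -6+2=-4 d=0 *, stop

pair (-6, 2) with sum -4 (|Δ|=0)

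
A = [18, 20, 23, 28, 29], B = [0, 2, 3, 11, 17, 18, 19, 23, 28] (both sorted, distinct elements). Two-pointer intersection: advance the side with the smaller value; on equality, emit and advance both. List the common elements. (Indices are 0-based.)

[i=0,j=0] 18>0 → j++
[i=0,j=1] 18>2 → j++
[i=0,j=2] 18>3 → j++
[i=0,j=3] 18>11 → j++
[i=0,j=4] 18>17 → j++
[i=0,j=5] 18==18 emit → i++,j++
[i=1,j=6] 20>19 → j++
[i=1,j=7] 20<23 → i++
[i=2,j=7] 23==23 emit → i++,j++
[i=3,j=8] 28==28 emit → i++,j++

intersection = [18, 23, 28]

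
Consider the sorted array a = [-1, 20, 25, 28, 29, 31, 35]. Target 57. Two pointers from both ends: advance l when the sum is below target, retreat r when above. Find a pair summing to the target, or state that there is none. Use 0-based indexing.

[0,6] -1+35=34 <57 → l++
[1,6] 20+35=55 <57 → l++
[2,6] 25+35=60 >57 → r--
[2,5] 25+31=56 <57 → l++
[3,5] 28+31=59 >57 → r--
[3,4] 28+29=57 → found

(28, 29)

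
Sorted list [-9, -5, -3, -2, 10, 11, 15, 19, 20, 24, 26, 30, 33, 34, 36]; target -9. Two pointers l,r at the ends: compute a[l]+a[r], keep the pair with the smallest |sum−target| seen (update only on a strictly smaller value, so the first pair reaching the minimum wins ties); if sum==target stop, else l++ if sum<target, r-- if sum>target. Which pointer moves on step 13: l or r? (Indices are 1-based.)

r

[1,15] -9+36=27 d=36 * → r--
[1,14] -9+34=25 d=34 * → r--
[1,13] -9+33=24 d=33 * → r--
[1,12] -9+30=21 d=30 * → r--
[1,11] -9+26=17 d=26 * → r--
[1,10] -9+24=15 d=24 * → r--
[1,9] -9+20=11 d=20 * → r--
[1,8] -9+19=10 d=19 * → r--
[1,7] -9+15=6 d=15 * → r--
[1,6] -9+11=2 d=11 * → r--
[1,5] -9+10=1 d=10 * → r--
[1,4] -9+-2=-11 d=2 * → l++
[2,4] -5+-2=-7 d=2 → r--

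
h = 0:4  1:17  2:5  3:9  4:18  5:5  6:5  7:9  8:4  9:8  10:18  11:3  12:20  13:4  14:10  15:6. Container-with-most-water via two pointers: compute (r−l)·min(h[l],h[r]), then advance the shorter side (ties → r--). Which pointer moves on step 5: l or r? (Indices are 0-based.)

l=0 r=15: min(4,6)*15=60 best=60 *, l++
l=1 r=15: min(17,6)*14=84 best=84 *, r--
l=1 r=14: min(17,10)*13=130 best=130 *, r--
l=1 r=13: min(17,4)*12=48 best=130, r--
l=1 r=12: min(17,20)*11=187 best=187 *, l++

l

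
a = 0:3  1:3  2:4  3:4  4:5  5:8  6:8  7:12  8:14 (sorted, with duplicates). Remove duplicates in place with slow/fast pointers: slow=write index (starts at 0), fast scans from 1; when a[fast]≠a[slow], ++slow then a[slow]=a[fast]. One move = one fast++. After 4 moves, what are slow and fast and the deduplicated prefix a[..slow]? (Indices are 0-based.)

slow=0 fast=1: a[fast]=3=a[slow] dup, fast++
slow=0 fast=2: a[fast]=4≠a[slow]=3 write a[1]=4, slow++,fast++
slow=1 fast=3: a[fast]=4=a[slow] dup, fast++
slow=1 fast=4: a[fast]=5≠a[slow]=4 write a[2]=5, slow++,fast++

slow=2, fast=5, prefix=[3, 4, 5]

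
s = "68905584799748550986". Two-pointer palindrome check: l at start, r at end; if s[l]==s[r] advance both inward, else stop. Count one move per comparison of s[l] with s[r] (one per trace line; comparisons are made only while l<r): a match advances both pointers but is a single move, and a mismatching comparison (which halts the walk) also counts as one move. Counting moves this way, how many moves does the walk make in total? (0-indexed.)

10 moves

[0,19] '6'=='6' → l++,r--
[1,18] '8'=='8' → l++,r--
[2,17] '9'=='9' → l++,r--
[3,16] '0'=='0' → l++,r--
[4,15] '5'=='5' → l++,r--
[5,14] '5'=='5' → l++,r--
[6,13] '8'=='8' → l++,r--
[7,12] '4'=='4' → l++,r--
[8,11] '7'=='7' → l++,r--
[9,10] '9'=='9' → l++,r--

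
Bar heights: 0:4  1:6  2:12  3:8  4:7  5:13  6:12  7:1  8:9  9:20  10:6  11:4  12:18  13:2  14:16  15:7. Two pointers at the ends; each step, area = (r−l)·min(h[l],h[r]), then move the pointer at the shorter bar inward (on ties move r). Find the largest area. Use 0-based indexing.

max area = 144

[0,15] min(4,7)*15=60 best=60 * → l++
[1,15] min(6,7)*14=84 best=84 * → l++
[2,15] min(12,7)*13=91 best=91 * → r--
[2,14] min(12,16)*12=144 best=144 * → l++
[3,14] min(8,16)*11=88 best=144 → l++
[4,14] min(7,16)*10=70 best=144 → l++
[5,14] min(13,16)*9=117 best=144 → l++
[6,14] min(12,16)*8=96 best=144 → l++
[7,14] min(1,16)*7=7 best=144 → l++
[8,14] min(9,16)*6=54 best=144 → l++
[9,14] min(20,16)*5=80 best=144 → r--
[9,13] min(20,2)*4=8 best=144 → r--
[9,12] min(20,18)*3=54 best=144 → r--
[9,11] min(20,4)*2=8 best=144 → r--
[9,10] min(20,6)*1=6 best=144 → r--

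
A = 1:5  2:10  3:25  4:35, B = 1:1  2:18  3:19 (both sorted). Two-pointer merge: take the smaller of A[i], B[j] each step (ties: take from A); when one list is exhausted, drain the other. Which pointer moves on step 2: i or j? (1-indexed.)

i

i=1 j=1: A[i]=5>B[j]=1 take 1, j++
i=1 j=2: A[i]=5<=B[j]=18 take 5, i++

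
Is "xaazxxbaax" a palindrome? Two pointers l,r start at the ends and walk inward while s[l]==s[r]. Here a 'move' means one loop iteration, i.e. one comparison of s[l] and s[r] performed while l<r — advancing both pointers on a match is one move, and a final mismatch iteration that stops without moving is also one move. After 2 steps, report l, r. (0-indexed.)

[0,9] 'x'=='x' → l++,r--
[1,8] 'a'=='a' → l++,r--

l=2, r=7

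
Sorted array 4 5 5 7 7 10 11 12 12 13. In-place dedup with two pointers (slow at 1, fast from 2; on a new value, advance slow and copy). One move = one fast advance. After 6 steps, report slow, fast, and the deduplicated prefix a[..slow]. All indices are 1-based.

slow=5, fast=8, prefix=[4, 5, 7, 10, 11]

(s=1,f=2) a[fast]=5≠a[slow]=4 write a[2]=5 → slow++,fast++
(s=2,f=3) a[fast]=5=a[slow] dup → fast++
(s=2,f=4) a[fast]=7≠a[slow]=5 write a[3]=7 → slow++,fast++
(s=3,f=5) a[fast]=7=a[slow] dup → fast++
(s=3,f=6) a[fast]=10≠a[slow]=7 write a[4]=10 → slow++,fast++
(s=4,f=7) a[fast]=11≠a[slow]=10 write a[5]=11 → slow++,fast++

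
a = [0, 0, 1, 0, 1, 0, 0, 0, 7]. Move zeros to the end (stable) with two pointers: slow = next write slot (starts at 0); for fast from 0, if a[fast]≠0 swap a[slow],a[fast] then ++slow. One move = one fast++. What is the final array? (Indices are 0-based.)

[1, 1, 7, 0, 0, 0, 0, 0, 0]

slow=0 fast=0: a[fast]=0, fast++
slow=0 fast=1: a[fast]=0, fast++
slow=0 fast=2: a[fast]=1≠0 swap→a[0]=1, slow++,fast++
slow=1 fast=3: a[fast]=0, fast++
slow=1 fast=4: a[fast]=1≠0 swap→a[1]=1, slow++,fast++
slow=2 fast=5: a[fast]=0, fast++
slow=2 fast=6: a[fast]=0, fast++
slow=2 fast=7: a[fast]=0, fast++
slow=2 fast=8: a[fast]=7≠0 swap→a[2]=7, slow++,fast++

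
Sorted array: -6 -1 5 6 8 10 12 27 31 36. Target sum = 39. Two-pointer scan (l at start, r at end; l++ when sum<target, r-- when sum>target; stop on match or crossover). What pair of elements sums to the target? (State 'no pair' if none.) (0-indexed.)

(8, 31)

[0,9] -6+36=30 <39 → l++
[1,9] -1+36=35 <39 → l++
[2,9] 5+36=41 >39 → r--
[2,8] 5+31=36 <39 → l++
[3,8] 6+31=37 <39 → l++
[4,8] 8+31=39 → found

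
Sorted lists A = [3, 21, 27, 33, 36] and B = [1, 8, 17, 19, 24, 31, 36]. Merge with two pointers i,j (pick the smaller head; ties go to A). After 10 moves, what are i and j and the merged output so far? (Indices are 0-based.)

i=4, j=6, merged so far=[1, 3, 8, 17, 19, 21, 24, 27, 31, 33]

i=0 j=0: A[i]=3>B[j]=1 take 1, j++
i=0 j=1: A[i]=3<=B[j]=8 take 3, i++
i=1 j=1: A[i]=21>B[j]=8 take 8, j++
i=1 j=2: A[i]=21>B[j]=17 take 17, j++
i=1 j=3: A[i]=21>B[j]=19 take 19, j++
i=1 j=4: A[i]=21<=B[j]=24 take 21, i++
i=2 j=4: A[i]=27>B[j]=24 take 24, j++
i=2 j=5: A[i]=27<=B[j]=31 take 27, i++
i=3 j=5: A[i]=33>B[j]=31 take 31, j++
i=3 j=6: A[i]=33<=B[j]=36 take 33, i++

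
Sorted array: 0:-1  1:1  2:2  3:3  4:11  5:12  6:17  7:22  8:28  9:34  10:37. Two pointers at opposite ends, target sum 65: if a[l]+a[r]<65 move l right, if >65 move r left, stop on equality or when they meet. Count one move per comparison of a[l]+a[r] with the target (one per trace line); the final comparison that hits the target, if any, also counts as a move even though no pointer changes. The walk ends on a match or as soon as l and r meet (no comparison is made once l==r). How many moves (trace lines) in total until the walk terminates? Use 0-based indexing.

[0,10] -1+37=36 <65 → l++
[1,10] 1+37=38 <65 → l++
[2,10] 2+37=39 <65 → l++
[3,10] 3+37=40 <65 → l++
[4,10] 11+37=48 <65 → l++
[5,10] 12+37=49 <65 → l++
[6,10] 17+37=54 <65 → l++
[7,10] 22+37=59 <65 → l++
[8,10] 28+37=65 → found

9 moves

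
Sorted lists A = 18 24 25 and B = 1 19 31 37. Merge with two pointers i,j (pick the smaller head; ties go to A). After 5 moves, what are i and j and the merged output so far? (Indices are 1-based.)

i=4, j=3, merged so far=[1, 18, 19, 24, 25]

[i=1,j=1] A[i]=18>B[j]=1 take 1 → j++
[i=1,j=2] A[i]=18<=B[j]=19 take 18 → i++
[i=2,j=2] A[i]=24>B[j]=19 take 19 → j++
[i=2,j=3] A[i]=24<=B[j]=31 take 24 → i++
[i=3,j=3] A[i]=25<=B[j]=31 take 25 → i++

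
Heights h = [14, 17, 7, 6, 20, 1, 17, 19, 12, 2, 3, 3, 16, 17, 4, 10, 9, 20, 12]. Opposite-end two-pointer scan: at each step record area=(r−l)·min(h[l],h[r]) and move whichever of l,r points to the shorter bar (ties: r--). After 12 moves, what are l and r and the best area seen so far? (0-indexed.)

l=4, r=10, best area=272

l=0 r=18: min(14,12)*18=216 best=216 *, r--
l=0 r=17: min(14,20)*17=238 best=238 *, l++
l=1 r=17: min(17,20)*16=272 best=272 *, l++
l=2 r=17: min(7,20)*15=105 best=272, l++
l=3 r=17: min(6,20)*14=84 best=272, l++
l=4 r=17: min(20,20)*13=260 best=272, r--
l=4 r=16: min(20,9)*12=108 best=272, r--
l=4 r=15: min(20,10)*11=110 best=272, r--
l=4 r=14: min(20,4)*10=40 best=272, r--
l=4 r=13: min(20,17)*9=153 best=272, r--
l=4 r=12: min(20,16)*8=128 best=272, r--
l=4 r=11: min(20,3)*7=21 best=272, r--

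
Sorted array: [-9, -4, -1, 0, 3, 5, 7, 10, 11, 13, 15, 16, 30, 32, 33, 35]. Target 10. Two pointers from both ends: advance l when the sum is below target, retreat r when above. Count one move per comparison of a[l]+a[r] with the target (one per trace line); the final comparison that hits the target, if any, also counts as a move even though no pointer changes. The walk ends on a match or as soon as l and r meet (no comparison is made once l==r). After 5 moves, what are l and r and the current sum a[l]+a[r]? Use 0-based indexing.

[0,15] -9+35=26 >10 → r--
[0,14] -9+33=24 >10 → r--
[0,13] -9+32=23 >10 → r--
[0,12] -9+30=21 >10 → r--
[0,11] -9+16=7 <10 → l++

l=1, r=11, sum=12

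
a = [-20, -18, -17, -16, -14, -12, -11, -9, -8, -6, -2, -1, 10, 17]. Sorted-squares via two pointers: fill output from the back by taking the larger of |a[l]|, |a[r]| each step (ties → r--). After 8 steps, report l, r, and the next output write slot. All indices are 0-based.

l=0 r=13: |-20|>|17| out[13]=400, l++
l=1 r=13: |-18|>|17| out[12]=324, l++
l=2 r=13: |-17|<=|17| out[11]=289, r--
l=2 r=12: |-17|>|10| out[10]=289, l++
l=3 r=12: |-16|>|10| out[9]=256, l++
l=4 r=12: |-14|>|10| out[8]=196, l++
l=5 r=12: |-12|>|10| out[7]=144, l++
l=6 r=12: |-11|>|10| out[6]=121, l++

l=7, r=12, next write slot=5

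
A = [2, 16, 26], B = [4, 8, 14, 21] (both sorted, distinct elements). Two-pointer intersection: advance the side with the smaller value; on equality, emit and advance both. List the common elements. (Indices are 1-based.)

intersection = []

[i=1,j=1] 2<4 → i++
[i=2,j=1] 16>4 → j++
[i=2,j=2] 16>8 → j++
[i=2,j=3] 16>14 → j++
[i=2,j=4] 16<21 → i++
[i=3,j=4] 26>21 → j++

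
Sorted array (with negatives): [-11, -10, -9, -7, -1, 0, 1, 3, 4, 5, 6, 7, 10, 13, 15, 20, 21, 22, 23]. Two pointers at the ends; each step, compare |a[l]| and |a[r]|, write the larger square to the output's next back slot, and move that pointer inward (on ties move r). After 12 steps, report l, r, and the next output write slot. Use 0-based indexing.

l=4, r=10, next write slot=6

l=0 r=18: |-11|<=|23| out[18]=529, r--
l=0 r=17: |-11|<=|22| out[17]=484, r--
l=0 r=16: |-11|<=|21| out[16]=441, r--
l=0 r=15: |-11|<=|20| out[15]=400, r--
l=0 r=14: |-11|<=|15| out[14]=225, r--
l=0 r=13: |-11|<=|13| out[13]=169, r--
l=0 r=12: |-11|>|10| out[12]=121, l++
l=1 r=12: |-10|<=|10| out[11]=100, r--
l=1 r=11: |-10|>|7| out[10]=100, l++
l=2 r=11: |-9|>|7| out[9]=81, l++
l=3 r=11: |-7|<=|7| out[8]=49, r--
l=3 r=10: |-7|>|6| out[7]=49, l++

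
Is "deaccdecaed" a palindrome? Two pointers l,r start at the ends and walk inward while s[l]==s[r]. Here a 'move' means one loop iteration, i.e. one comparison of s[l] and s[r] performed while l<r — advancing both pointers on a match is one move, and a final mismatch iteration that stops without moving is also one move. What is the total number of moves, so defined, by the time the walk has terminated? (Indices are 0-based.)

[0,10] 'd'=='d' → l++,r--
[1,9] 'e'=='e' → l++,r--
[2,8] 'a'=='a' → l++,r--
[3,7] 'c'=='c' → l++,r--
[4,6] 'c'!='e' → stop

5 moves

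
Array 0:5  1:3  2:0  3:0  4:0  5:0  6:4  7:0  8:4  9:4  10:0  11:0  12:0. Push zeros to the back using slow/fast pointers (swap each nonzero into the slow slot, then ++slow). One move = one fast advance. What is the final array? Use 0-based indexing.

(s=0,f=0) a[fast]=5≠0 swap→a[0]=5 → slow++,fast++
(s=1,f=1) a[fast]=3≠0 swap→a[1]=3 → slow++,fast++
(s=2,f=2) a[fast]=0 → fast++
(s=2,f=3) a[fast]=0 → fast++
(s=2,f=4) a[fast]=0 → fast++
(s=2,f=5) a[fast]=0 → fast++
(s=2,f=6) a[fast]=4≠0 swap→a[2]=4 → slow++,fast++
(s=3,f=7) a[fast]=0 → fast++
(s=3,f=8) a[fast]=4≠0 swap→a[3]=4 → slow++,fast++
(s=4,f=9) a[fast]=4≠0 swap→a[4]=4 → slow++,fast++
(s=5,f=10) a[fast]=0 → fast++
(s=5,f=11) a[fast]=0 → fast++
(s=5,f=12) a[fast]=0 → fast++

[5, 3, 4, 4, 4, 0, 0, 0, 0, 0, 0, 0, 0]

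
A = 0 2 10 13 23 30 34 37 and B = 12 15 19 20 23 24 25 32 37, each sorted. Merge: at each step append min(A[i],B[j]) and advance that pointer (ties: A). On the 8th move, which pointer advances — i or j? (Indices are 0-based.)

j

i=0 j=0: A[i]=0<=B[j]=12 take 0, i++
i=1 j=0: A[i]=2<=B[j]=12 take 2, i++
i=2 j=0: A[i]=10<=B[j]=12 take 10, i++
i=3 j=0: A[i]=13>B[j]=12 take 12, j++
i=3 j=1: A[i]=13<=B[j]=15 take 13, i++
i=4 j=1: A[i]=23>B[j]=15 take 15, j++
i=4 j=2: A[i]=23>B[j]=19 take 19, j++
i=4 j=3: A[i]=23>B[j]=20 take 20, j++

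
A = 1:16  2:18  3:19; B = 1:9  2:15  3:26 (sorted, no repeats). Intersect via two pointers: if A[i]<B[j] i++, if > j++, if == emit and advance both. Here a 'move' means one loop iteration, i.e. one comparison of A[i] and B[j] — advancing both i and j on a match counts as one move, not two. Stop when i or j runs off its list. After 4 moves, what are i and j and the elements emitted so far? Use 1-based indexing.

[i=1,j=1] 16>9 → j++
[i=1,j=2] 16>15 → j++
[i=1,j=3] 16<26 → i++
[i=2,j=3] 18<26 → i++

i=3, j=3, emitted=[]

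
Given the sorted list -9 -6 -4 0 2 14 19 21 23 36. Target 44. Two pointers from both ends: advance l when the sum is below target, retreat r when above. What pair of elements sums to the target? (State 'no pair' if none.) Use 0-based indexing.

(21, 23)

l=0 r=9: -9+36=27 <44, l++
l=1 r=9: -6+36=30 <44, l++
l=2 r=9: -4+36=32 <44, l++
l=3 r=9: 0+36=36 <44, l++
l=4 r=9: 2+36=38 <44, l++
l=5 r=9: 14+36=50 >44, r--
l=5 r=8: 14+23=37 <44, l++
l=6 r=8: 19+23=42 <44, l++
l=7 r=8: 21+23=44, found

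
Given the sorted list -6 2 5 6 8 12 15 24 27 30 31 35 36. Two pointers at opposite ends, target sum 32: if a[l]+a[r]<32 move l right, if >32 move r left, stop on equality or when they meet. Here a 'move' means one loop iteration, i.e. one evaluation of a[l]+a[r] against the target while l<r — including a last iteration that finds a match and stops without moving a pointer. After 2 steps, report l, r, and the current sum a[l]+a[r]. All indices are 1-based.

[1,13] -6+36=30 <32 → l++
[2,13] 2+36=38 >32 → r--

l=2, r=12, sum=37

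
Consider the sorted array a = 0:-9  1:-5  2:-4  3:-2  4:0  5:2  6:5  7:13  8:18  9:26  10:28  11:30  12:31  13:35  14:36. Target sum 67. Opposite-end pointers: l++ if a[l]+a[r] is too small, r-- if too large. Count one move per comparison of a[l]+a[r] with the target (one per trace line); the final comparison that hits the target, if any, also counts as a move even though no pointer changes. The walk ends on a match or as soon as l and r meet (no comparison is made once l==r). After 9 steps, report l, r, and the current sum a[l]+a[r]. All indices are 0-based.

l=0 r=14: -9+36=27 <67, l++
l=1 r=14: -5+36=31 <67, l++
l=2 r=14: -4+36=32 <67, l++
l=3 r=14: -2+36=34 <67, l++
l=4 r=14: 0+36=36 <67, l++
l=5 r=14: 2+36=38 <67, l++
l=6 r=14: 5+36=41 <67, l++
l=7 r=14: 13+36=49 <67, l++
l=8 r=14: 18+36=54 <67, l++

l=9, r=14, sum=62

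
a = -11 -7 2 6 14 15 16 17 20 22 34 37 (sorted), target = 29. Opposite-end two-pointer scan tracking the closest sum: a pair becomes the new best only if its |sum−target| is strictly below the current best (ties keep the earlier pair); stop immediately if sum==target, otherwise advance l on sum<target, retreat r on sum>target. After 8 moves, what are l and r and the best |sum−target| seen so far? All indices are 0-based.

l=4, r=7, best |Δ|=1

[0,11] -11+37=26 d=3 * → l++
[1,11] -7+37=30 d=1 * → r--
[1,10] -7+34=27 d=2 → l++
[2,10] 2+34=36 d=7 → r--
[2,9] 2+22=24 d=5 → l++
[3,9] 6+22=28 d=1 → l++
[4,9] 14+22=36 d=7 → r--
[4,8] 14+20=34 d=5 → r--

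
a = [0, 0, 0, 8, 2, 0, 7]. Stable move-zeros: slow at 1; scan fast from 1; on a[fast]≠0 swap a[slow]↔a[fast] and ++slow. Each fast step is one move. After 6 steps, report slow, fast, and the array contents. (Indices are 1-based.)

(s=1,f=1) a[fast]=0 → fast++
(s=1,f=2) a[fast]=0 → fast++
(s=1,f=3) a[fast]=0 → fast++
(s=1,f=4) a[fast]=8≠0 swap→a[1]=8 → slow++,fast++
(s=2,f=5) a[fast]=2≠0 swap→a[2]=2 → slow++,fast++
(s=3,f=6) a[fast]=0 → fast++

slow=3, fast=7, a=[8, 2, 0, 0, 0, 0, 7]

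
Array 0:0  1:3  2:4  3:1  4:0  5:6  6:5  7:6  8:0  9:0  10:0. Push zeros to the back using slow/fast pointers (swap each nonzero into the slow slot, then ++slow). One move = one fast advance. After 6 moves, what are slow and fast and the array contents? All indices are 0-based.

slow=0 fast=0: a[fast]=0, fast++
slow=0 fast=1: a[fast]=3≠0 swap→a[0]=3, slow++,fast++
slow=1 fast=2: a[fast]=4≠0 swap→a[1]=4, slow++,fast++
slow=2 fast=3: a[fast]=1≠0 swap→a[2]=1, slow++,fast++
slow=3 fast=4: a[fast]=0, fast++
slow=3 fast=5: a[fast]=6≠0 swap→a[3]=6, slow++,fast++

slow=4, fast=6, a=[3, 4, 1, 6, 0, 0, 5, 6, 0, 0, 0]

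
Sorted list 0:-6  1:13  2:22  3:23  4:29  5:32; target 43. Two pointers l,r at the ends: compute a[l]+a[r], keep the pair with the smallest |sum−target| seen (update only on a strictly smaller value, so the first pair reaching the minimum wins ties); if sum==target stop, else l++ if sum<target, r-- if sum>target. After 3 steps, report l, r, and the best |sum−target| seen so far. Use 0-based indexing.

l=0 r=5: -6+32=26 d=17 *, l++
l=1 r=5: 13+32=45 d=2 *, r--
l=1 r=4: 13+29=42 d=1 *, l++

l=2, r=4, best |Δ|=1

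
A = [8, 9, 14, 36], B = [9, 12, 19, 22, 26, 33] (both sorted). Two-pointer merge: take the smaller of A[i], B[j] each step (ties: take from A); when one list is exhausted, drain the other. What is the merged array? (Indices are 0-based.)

i=0 j=0: A[i]=8<=B[j]=9 take 8, i++
i=1 j=0: A[i]=9<=B[j]=9 take 9, i++
i=2 j=0: A[i]=14>B[j]=9 take 9, j++
i=2 j=1: A[i]=14>B[j]=12 take 12, j++
i=2 j=2: A[i]=14<=B[j]=19 take 14, i++
i=3 j=2: A[i]=36>B[j]=19 take 19, j++
i=3 j=3: A[i]=36>B[j]=22 take 22, j++
i=3 j=4: A[i]=36>B[j]=26 take 26, j++
i=3 j=5: A[i]=36>B[j]=33 take 33, j++
i=3 j=6: B done, take A[i]=36, i++

[8, 9, 9, 12, 14, 19, 22, 26, 33, 36]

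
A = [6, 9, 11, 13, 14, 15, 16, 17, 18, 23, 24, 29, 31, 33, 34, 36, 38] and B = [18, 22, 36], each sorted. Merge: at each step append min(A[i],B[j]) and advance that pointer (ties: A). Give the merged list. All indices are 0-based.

i=0 j=0: A[i]=6<=B[j]=18 take 6, i++
i=1 j=0: A[i]=9<=B[j]=18 take 9, i++
i=2 j=0: A[i]=11<=B[j]=18 take 11, i++
i=3 j=0: A[i]=13<=B[j]=18 take 13, i++
i=4 j=0: A[i]=14<=B[j]=18 take 14, i++
i=5 j=0: A[i]=15<=B[j]=18 take 15, i++
i=6 j=0: A[i]=16<=B[j]=18 take 16, i++
i=7 j=0: A[i]=17<=B[j]=18 take 17, i++
i=8 j=0: A[i]=18<=B[j]=18 take 18, i++
i=9 j=0: A[i]=23>B[j]=18 take 18, j++
i=9 j=1: A[i]=23>B[j]=22 take 22, j++
i=9 j=2: A[i]=23<=B[j]=36 take 23, i++
i=10 j=2: A[i]=24<=B[j]=36 take 24, i++
i=11 j=2: A[i]=29<=B[j]=36 take 29, i++
i=12 j=2: A[i]=31<=B[j]=36 take 31, i++
i=13 j=2: A[i]=33<=B[j]=36 take 33, i++
i=14 j=2: A[i]=34<=B[j]=36 take 34, i++
i=15 j=2: A[i]=36<=B[j]=36 take 36, i++
i=16 j=2: A[i]=38>B[j]=36 take 36, j++
i=16 j=3: B done, take A[i]=38, i++

[6, 9, 11, 13, 14, 15, 16, 17, 18, 18, 22, 23, 24, 29, 31, 33, 34, 36, 36, 38]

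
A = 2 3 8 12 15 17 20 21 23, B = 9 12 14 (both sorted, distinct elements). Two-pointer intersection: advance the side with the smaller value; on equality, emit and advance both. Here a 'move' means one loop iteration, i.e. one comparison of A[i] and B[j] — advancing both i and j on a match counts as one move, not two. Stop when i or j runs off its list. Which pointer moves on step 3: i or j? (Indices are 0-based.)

i=0 j=0: 2<9, i++
i=1 j=0: 3<9, i++
i=2 j=0: 8<9, i++

i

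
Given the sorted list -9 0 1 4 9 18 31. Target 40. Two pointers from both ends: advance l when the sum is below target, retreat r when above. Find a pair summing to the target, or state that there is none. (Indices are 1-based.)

l=1 r=7: -9+31=22 <40, l++
l=2 r=7: 0+31=31 <40, l++
l=3 r=7: 1+31=32 <40, l++
l=4 r=7: 4+31=35 <40, l++
l=5 r=7: 9+31=40, found

(9, 31)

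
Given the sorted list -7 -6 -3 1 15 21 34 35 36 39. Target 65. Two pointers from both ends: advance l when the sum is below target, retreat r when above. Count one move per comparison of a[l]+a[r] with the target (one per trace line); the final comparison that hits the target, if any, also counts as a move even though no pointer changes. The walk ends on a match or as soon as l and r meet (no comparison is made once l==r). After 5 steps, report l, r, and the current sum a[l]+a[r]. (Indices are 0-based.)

l=0 r=9: -7+39=32 <65, l++
l=1 r=9: -6+39=33 <65, l++
l=2 r=9: -3+39=36 <65, l++
l=3 r=9: 1+39=40 <65, l++
l=4 r=9: 15+39=54 <65, l++

l=5, r=9, sum=60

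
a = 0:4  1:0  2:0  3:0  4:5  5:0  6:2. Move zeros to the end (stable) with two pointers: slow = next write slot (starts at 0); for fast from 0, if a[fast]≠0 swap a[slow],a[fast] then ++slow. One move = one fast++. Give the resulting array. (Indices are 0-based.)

slow=0 fast=0: a[fast]=4≠0 swap→a[0]=4, slow++,fast++
slow=1 fast=1: a[fast]=0, fast++
slow=1 fast=2: a[fast]=0, fast++
slow=1 fast=3: a[fast]=0, fast++
slow=1 fast=4: a[fast]=5≠0 swap→a[1]=5, slow++,fast++
slow=2 fast=5: a[fast]=0, fast++
slow=2 fast=6: a[fast]=2≠0 swap→a[2]=2, slow++,fast++

[4, 5, 2, 0, 0, 0, 0]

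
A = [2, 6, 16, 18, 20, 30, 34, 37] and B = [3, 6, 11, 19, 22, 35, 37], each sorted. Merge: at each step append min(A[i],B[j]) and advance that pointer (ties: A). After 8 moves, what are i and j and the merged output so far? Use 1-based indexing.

i=5, j=5, merged so far=[2, 3, 6, 6, 11, 16, 18, 19]

[i=1,j=1] A[i]=2<=B[j]=3 take 2 → i++
[i=2,j=1] A[i]=6>B[j]=3 take 3 → j++
[i=2,j=2] A[i]=6<=B[j]=6 take 6 → i++
[i=3,j=2] A[i]=16>B[j]=6 take 6 → j++
[i=3,j=3] A[i]=16>B[j]=11 take 11 → j++
[i=3,j=4] A[i]=16<=B[j]=19 take 16 → i++
[i=4,j=4] A[i]=18<=B[j]=19 take 18 → i++
[i=5,j=4] A[i]=20>B[j]=19 take 19 → j++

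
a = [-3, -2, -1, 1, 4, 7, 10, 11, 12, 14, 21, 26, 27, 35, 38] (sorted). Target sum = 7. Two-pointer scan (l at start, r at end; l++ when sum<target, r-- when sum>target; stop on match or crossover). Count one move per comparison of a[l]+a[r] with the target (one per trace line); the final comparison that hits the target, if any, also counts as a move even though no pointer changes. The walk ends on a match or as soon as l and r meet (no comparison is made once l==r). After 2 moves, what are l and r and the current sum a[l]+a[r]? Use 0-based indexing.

l=0 r=14: -3+38=35 >7, r--
l=0 r=13: -3+35=32 >7, r--

l=0, r=12, sum=24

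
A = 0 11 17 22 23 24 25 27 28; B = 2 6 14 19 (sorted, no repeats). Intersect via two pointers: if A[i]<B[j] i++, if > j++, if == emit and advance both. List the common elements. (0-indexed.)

i=0 j=0: 0<2, i++
i=1 j=0: 11>2, j++
i=1 j=1: 11>6, j++
i=1 j=2: 11<14, i++
i=2 j=2: 17>14, j++
i=2 j=3: 17<19, i++
i=3 j=3: 22>19, j++

intersection = []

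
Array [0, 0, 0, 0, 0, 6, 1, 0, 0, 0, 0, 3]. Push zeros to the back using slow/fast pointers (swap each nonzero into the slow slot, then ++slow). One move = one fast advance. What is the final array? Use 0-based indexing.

(s=0,f=0) a[fast]=0 → fast++
(s=0,f=1) a[fast]=0 → fast++
(s=0,f=2) a[fast]=0 → fast++
(s=0,f=3) a[fast]=0 → fast++
(s=0,f=4) a[fast]=0 → fast++
(s=0,f=5) a[fast]=6≠0 swap→a[0]=6 → slow++,fast++
(s=1,f=6) a[fast]=1≠0 swap→a[1]=1 → slow++,fast++
(s=2,f=7) a[fast]=0 → fast++
(s=2,f=8) a[fast]=0 → fast++
(s=2,f=9) a[fast]=0 → fast++
(s=2,f=10) a[fast]=0 → fast++
(s=2,f=11) a[fast]=3≠0 swap→a[2]=3 → slow++,fast++

[6, 1, 3, 0, 0, 0, 0, 0, 0, 0, 0, 0]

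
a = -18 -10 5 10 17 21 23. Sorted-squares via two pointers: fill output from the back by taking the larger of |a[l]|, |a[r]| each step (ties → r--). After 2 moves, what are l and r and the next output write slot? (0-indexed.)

l=0, r=4, next write slot=4

l=0 r=6: |-18|<=|23| out[6]=529, r--
l=0 r=5: |-18|<=|21| out[5]=441, r--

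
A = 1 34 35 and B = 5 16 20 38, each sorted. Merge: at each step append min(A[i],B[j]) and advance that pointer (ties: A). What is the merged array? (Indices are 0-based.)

[1, 5, 16, 20, 34, 35, 38]

i=0 j=0: A[i]=1<=B[j]=5 take 1, i++
i=1 j=0: A[i]=34>B[j]=5 take 5, j++
i=1 j=1: A[i]=34>B[j]=16 take 16, j++
i=1 j=2: A[i]=34>B[j]=20 take 20, j++
i=1 j=3: A[i]=34<=B[j]=38 take 34, i++
i=2 j=3: A[i]=35<=B[j]=38 take 35, i++
i=3 j=3: A done, take B[j]=38, j++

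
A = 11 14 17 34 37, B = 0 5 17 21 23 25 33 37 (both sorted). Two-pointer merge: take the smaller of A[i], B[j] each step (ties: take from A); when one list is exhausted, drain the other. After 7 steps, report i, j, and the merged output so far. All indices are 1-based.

i=1 j=1: A[i]=11>B[j]=0 take 0, j++
i=1 j=2: A[i]=11>B[j]=5 take 5, j++
i=1 j=3: A[i]=11<=B[j]=17 take 11, i++
i=2 j=3: A[i]=14<=B[j]=17 take 14, i++
i=3 j=3: A[i]=17<=B[j]=17 take 17, i++
i=4 j=3: A[i]=34>B[j]=17 take 17, j++
i=4 j=4: A[i]=34>B[j]=21 take 21, j++

i=4, j=5, merged so far=[0, 5, 11, 14, 17, 17, 21]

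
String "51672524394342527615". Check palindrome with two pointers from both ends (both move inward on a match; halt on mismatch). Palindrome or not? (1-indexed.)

l=1 r=20: '5'=='5', l++,r--
l=2 r=19: '1'=='1', l++,r--
l=3 r=18: '6'=='6', l++,r--
l=4 r=17: '7'=='7', l++,r--
l=5 r=16: '2'=='2', l++,r--
l=6 r=15: '5'=='5', l++,r--
l=7 r=14: '2'=='2', l++,r--
l=8 r=13: '4'=='4', l++,r--
l=9 r=12: '3'=='3', l++,r--
l=10 r=11: '9'!='4', stop

not a palindrome (mismatch at 10,11)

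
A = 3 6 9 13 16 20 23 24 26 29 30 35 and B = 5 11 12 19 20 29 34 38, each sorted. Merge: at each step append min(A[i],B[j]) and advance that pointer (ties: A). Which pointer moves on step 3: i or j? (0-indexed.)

[i=0,j=0] A[i]=3<=B[j]=5 take 3 → i++
[i=1,j=0] A[i]=6>B[j]=5 take 5 → j++
[i=1,j=1] A[i]=6<=B[j]=11 take 6 → i++

i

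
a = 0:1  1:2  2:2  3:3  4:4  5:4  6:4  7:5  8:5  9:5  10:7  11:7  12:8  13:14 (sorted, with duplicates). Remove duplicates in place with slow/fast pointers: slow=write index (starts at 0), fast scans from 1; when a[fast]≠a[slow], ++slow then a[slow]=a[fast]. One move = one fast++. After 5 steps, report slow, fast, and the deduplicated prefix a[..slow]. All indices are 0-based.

slow=3, fast=6, prefix=[1, 2, 3, 4]

slow=0 fast=1: a[fast]=2≠a[slow]=1 write a[1]=2, slow++,fast++
slow=1 fast=2: a[fast]=2=a[slow] dup, fast++
slow=1 fast=3: a[fast]=3≠a[slow]=2 write a[2]=3, slow++,fast++
slow=2 fast=4: a[fast]=4≠a[slow]=3 write a[3]=4, slow++,fast++
slow=3 fast=5: a[fast]=4=a[slow] dup, fast++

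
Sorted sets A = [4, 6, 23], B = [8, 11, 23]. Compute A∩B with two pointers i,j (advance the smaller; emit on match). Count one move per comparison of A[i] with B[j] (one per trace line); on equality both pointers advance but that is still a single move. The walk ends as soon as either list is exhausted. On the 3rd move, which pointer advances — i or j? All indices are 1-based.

j

i=1 j=1: 4<8, i++
i=2 j=1: 6<8, i++
i=3 j=1: 23>8, j++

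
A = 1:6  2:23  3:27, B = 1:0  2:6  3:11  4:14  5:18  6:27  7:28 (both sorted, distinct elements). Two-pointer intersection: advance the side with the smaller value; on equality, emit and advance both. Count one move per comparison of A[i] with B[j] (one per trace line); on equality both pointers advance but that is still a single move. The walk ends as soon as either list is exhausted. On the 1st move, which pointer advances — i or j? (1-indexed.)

j

i=1 j=1: 6>0, j++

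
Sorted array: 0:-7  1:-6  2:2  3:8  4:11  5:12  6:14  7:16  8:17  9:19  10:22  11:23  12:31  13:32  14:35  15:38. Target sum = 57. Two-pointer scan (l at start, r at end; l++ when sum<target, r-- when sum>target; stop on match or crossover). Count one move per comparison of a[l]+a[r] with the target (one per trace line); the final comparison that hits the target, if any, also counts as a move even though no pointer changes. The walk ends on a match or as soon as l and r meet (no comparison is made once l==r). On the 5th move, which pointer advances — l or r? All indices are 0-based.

l

[0,15] -7+38=31 <57 → l++
[1,15] -6+38=32 <57 → l++
[2,15] 2+38=40 <57 → l++
[3,15] 8+38=46 <57 → l++
[4,15] 11+38=49 <57 → l++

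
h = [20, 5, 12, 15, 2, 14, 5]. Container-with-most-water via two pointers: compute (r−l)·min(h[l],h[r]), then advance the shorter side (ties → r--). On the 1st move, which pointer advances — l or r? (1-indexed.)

[1,7] min(20,5)*6=30 best=30 * → r--

r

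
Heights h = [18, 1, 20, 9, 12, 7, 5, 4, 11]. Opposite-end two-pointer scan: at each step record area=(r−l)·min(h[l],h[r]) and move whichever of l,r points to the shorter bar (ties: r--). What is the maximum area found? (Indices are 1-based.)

max area = 88

[1,9] min(18,11)*8=88 best=88 * → r--
[1,8] min(18,4)*7=28 best=88 → r--
[1,7] min(18,5)*6=30 best=88 → r--
[1,6] min(18,7)*5=35 best=88 → r--
[1,5] min(18,12)*4=48 best=88 → r--
[1,4] min(18,9)*3=27 best=88 → r--
[1,3] min(18,20)*2=36 best=88 → l++
[2,3] min(1,20)*1=1 best=88 → l++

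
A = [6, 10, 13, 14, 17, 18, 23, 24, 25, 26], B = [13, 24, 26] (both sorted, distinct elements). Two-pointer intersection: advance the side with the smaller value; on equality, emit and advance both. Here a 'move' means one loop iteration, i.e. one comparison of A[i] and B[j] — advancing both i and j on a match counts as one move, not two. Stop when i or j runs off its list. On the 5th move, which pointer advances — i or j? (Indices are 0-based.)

i=0 j=0: 6<13, i++
i=1 j=0: 10<13, i++
i=2 j=0: 13==13 emit, i++,j++
i=3 j=1: 14<24, i++
i=4 j=1: 17<24, i++

i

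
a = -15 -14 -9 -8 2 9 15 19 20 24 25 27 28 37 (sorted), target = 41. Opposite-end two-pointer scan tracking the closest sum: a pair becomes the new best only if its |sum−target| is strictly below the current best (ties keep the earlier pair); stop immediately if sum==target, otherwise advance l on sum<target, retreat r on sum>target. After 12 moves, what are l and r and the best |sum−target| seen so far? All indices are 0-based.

l=7, r=8, best |Δ|=1

[0,13] -15+37=22 d=19 * → l++
[1,13] -14+37=23 d=18 * → l++
[2,13] -9+37=28 d=13 * → l++
[3,13] -8+37=29 d=12 * → l++
[4,13] 2+37=39 d=2 * → l++
[5,13] 9+37=46 d=5 → r--
[5,12] 9+28=37 d=4 → l++
[6,12] 15+28=43 d=2 → r--
[6,11] 15+27=42 d=1 * → r--
[6,10] 15+25=40 d=1 → l++
[7,10] 19+25=44 d=3 → r--
[7,9] 19+24=43 d=2 → r--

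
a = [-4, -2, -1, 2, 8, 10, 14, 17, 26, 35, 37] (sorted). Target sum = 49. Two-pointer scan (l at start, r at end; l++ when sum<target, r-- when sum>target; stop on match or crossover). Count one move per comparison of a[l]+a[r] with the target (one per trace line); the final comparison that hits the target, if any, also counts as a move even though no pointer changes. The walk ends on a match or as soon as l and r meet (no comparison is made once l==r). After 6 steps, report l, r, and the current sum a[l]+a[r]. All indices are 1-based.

l=7, r=11, sum=51

l=1 r=11: -4+37=33 <49, l++
l=2 r=11: -2+37=35 <49, l++
l=3 r=11: -1+37=36 <49, l++
l=4 r=11: 2+37=39 <49, l++
l=5 r=11: 8+37=45 <49, l++
l=6 r=11: 10+37=47 <49, l++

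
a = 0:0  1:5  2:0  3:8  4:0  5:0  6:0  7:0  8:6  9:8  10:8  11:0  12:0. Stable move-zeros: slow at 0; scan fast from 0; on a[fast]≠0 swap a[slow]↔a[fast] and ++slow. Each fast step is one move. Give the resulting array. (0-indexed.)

slow=0 fast=0: a[fast]=0, fast++
slow=0 fast=1: a[fast]=5≠0 swap→a[0]=5, slow++,fast++
slow=1 fast=2: a[fast]=0, fast++
slow=1 fast=3: a[fast]=8≠0 swap→a[1]=8, slow++,fast++
slow=2 fast=4: a[fast]=0, fast++
slow=2 fast=5: a[fast]=0, fast++
slow=2 fast=6: a[fast]=0, fast++
slow=2 fast=7: a[fast]=0, fast++
slow=2 fast=8: a[fast]=6≠0 swap→a[2]=6, slow++,fast++
slow=3 fast=9: a[fast]=8≠0 swap→a[3]=8, slow++,fast++
slow=4 fast=10: a[fast]=8≠0 swap→a[4]=8, slow++,fast++
slow=5 fast=11: a[fast]=0, fast++
slow=5 fast=12: a[fast]=0, fast++

[5, 8, 6, 8, 8, 0, 0, 0, 0, 0, 0, 0, 0]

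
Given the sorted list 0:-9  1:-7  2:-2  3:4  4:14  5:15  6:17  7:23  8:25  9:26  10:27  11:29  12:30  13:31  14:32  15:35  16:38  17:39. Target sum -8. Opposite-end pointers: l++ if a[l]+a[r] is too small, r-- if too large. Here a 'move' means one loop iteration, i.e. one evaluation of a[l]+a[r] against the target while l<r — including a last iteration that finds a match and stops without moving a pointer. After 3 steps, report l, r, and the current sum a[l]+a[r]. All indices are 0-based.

l=0 r=17: -9+39=30 >-8, r--
l=0 r=16: -9+38=29 >-8, r--
l=0 r=15: -9+35=26 >-8, r--

l=0, r=14, sum=23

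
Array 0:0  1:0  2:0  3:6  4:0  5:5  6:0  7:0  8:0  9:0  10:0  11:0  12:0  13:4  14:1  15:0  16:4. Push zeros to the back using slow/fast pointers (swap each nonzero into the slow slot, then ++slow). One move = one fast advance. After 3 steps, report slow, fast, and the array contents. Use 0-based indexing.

slow=0, fast=3, a=[0, 0, 0, 6, 0, 5, 0, 0, 0, 0, 0, 0, 0, 4, 1, 0, 4]

slow=0 fast=0: a[fast]=0, fast++
slow=0 fast=1: a[fast]=0, fast++
slow=0 fast=2: a[fast]=0, fast++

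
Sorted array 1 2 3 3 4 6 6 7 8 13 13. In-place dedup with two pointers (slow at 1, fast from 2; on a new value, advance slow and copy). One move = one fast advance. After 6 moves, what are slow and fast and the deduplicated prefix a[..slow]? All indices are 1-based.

slow=5, fast=8, prefix=[1, 2, 3, 4, 6]

slow=1 fast=2: a[fast]=2≠a[slow]=1 write a[2]=2, slow++,fast++
slow=2 fast=3: a[fast]=3≠a[slow]=2 write a[3]=3, slow++,fast++
slow=3 fast=4: a[fast]=3=a[slow] dup, fast++
slow=3 fast=5: a[fast]=4≠a[slow]=3 write a[4]=4, slow++,fast++
slow=4 fast=6: a[fast]=6≠a[slow]=4 write a[5]=6, slow++,fast++
slow=5 fast=7: a[fast]=6=a[slow] dup, fast++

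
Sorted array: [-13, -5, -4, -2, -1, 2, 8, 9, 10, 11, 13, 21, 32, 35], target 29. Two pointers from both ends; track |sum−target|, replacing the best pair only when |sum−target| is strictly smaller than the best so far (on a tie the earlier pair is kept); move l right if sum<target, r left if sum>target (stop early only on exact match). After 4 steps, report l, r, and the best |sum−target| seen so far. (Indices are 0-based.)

l=0 r=13: -13+35=22 d=7 *, l++
l=1 r=13: -5+35=30 d=1 *, r--
l=1 r=12: -5+32=27 d=2, l++
l=2 r=12: -4+32=28 d=1, l++

l=3, r=12, best |Δ|=1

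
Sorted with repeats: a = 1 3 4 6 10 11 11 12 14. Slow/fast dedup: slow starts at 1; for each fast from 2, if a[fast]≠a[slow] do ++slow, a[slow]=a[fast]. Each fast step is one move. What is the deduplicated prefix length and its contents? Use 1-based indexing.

(s=1,f=2) a[fast]=3≠a[slow]=1 write a[2]=3 → slow++,fast++
(s=2,f=3) a[fast]=4≠a[slow]=3 write a[3]=4 → slow++,fast++
(s=3,f=4) a[fast]=6≠a[slow]=4 write a[4]=6 → slow++,fast++
(s=4,f=5) a[fast]=10≠a[slow]=6 write a[5]=10 → slow++,fast++
(s=5,f=6) a[fast]=11≠a[slow]=10 write a[6]=11 → slow++,fast++
(s=6,f=7) a[fast]=11=a[slow] dup → fast++
(s=6,f=8) a[fast]=12≠a[slow]=11 write a[7]=12 → slow++,fast++
(s=7,f=9) a[fast]=14≠a[slow]=12 write a[8]=14 → slow++,fast++

length 8; prefix = [1, 3, 4, 6, 10, 11, 12, 14]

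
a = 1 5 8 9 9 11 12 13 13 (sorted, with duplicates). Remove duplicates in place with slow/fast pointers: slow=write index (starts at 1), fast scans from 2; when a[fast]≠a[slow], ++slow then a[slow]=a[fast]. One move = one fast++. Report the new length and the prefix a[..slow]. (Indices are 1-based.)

slow=1 fast=2: a[fast]=5≠a[slow]=1 write a[2]=5, slow++,fast++
slow=2 fast=3: a[fast]=8≠a[slow]=5 write a[3]=8, slow++,fast++
slow=3 fast=4: a[fast]=9≠a[slow]=8 write a[4]=9, slow++,fast++
slow=4 fast=5: a[fast]=9=a[slow] dup, fast++
slow=4 fast=6: a[fast]=11≠a[slow]=9 write a[5]=11, slow++,fast++
slow=5 fast=7: a[fast]=12≠a[slow]=11 write a[6]=12, slow++,fast++
slow=6 fast=8: a[fast]=13≠a[slow]=12 write a[7]=13, slow++,fast++
slow=7 fast=9: a[fast]=13=a[slow] dup, fast++

length 7; prefix = [1, 5, 8, 9, 11, 12, 13]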